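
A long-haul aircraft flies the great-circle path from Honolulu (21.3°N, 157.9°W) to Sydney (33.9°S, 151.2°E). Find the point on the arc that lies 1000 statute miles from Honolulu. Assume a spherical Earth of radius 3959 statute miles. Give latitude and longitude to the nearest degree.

≈ (10°N, 168°W)

Convert each endpoint to a unit vector on the sphere (x = cos φ cos λ, y = cos φ sin λ, z = sin φ).
The central angle between the endpoints is δ = arccos(p₁·p₂) ≈ 1.282 rad (73.4°). The total great-circle distance is δ·R ≈ 1.282 × 3959 ≈ 5074 mi, so the target fraction is f = 1000/5074 ≈ 0.197.
Interpolate at f ≈ 0.197 with slerp weights a = sin((1−f)δ)/sin δ ≈ 0.894, b = sin(fδ)/sin δ ≈ 0.261.
p = a·p₁ + b·p₂ ≈ (-0.961, -0.209, 0.179); φ = arcsin(p_z) ≈ 10.33°, λ = atan2(p_y, p_x) ≈ -167.73°.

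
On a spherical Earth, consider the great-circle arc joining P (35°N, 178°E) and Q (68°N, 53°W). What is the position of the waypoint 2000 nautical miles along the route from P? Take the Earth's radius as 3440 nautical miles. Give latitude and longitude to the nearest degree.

≈ (65°N, 158°W)

The haversine formula gives a central angle δ ≈ 1.225 rad (70.2°) between the endpoints. The total great-circle distance is δ·R ≈ 1.225 × 3440 ≈ 4215 nmi, so the target fraction is f = 2000/4215 ≈ 0.475.
Interpolate at f ≈ 0.475 with slerp weights a = sin((1−f)δ)/sin δ ≈ 0.638, b = sin(fδ)/sin δ ≈ 0.584.
p = a·p₁ + b·p₂ ≈ (-0.391, -0.156, 0.907); φ = arcsin(p_z) ≈ 65.11°, λ = atan2(p_y, p_x) ≈ -158.19°.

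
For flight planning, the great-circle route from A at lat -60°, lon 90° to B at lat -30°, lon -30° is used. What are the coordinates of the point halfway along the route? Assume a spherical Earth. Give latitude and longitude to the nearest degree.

Convert each endpoint to a unit vector on the sphere (x = cos φ cos λ, y = cos φ sin λ, z = sin φ).
The central angle between the endpoints is δ = arccos(p₁·p₂) ≈ 1.353 rad (77.5°).
Interpolate at f = 1/2 with slerp weights a = sin((1−f)δ)/sin δ ≈ 0.641, b = sin(fδ)/sin δ ≈ 0.641.
p = a·p₁ + b·p₂ ≈ (0.481, 0.043, -0.876); φ = arcsin(p_z) ≈ -61.14°, λ = atan2(p_y, p_x) ≈ 5.10°.

≈ lat -61°, lon 5°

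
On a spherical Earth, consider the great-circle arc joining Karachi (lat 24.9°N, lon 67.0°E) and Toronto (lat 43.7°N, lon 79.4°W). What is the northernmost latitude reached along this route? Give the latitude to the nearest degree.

≈ 68°N

The great circle lies in the plane with unit normal n̂ = (p₁ × p₂)/|p₁ × p₂|.
Here n̂_z ≈ -0.375; the vertex latitude is φ_max = arccos|n̂_z| ≈ 68.0°.
Check via Clairaut: cos φ_max = |cos φ₁| · sin C = cos(24.9°)·sin(24.4°) ≈ 0.375, again giving ≈ 68.0°.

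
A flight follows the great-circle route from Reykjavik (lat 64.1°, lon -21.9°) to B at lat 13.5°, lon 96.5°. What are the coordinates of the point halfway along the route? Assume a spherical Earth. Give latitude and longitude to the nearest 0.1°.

≈ lat 52.9°, lon 69.8°

Convert each endpoint to a unit vector on the sphere (x = cos φ cos λ, y = cos φ sin λ, z = sin φ).
The central angle between the endpoints is δ = arccos(p₁·p₂) ≈ 1.563 rad (89.5°).
Interpolate at f = 1/2 with slerp weights a = sin((1−f)δ)/sin δ ≈ 0.704, b = sin(fδ)/sin δ ≈ 0.704.
p = a·p₁ + b·p₂ ≈ (0.208, 0.566, 0.798); φ = arcsin(p_z) ≈ 52.94°, λ = atan2(p_y, p_x) ≈ 69.82°.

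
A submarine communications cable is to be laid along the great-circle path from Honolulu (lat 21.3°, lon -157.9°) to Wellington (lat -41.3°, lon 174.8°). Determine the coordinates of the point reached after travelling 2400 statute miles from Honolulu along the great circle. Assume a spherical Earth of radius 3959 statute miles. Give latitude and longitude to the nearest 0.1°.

≈ lat -11.2°, lon -170.4°

Convert each endpoint to a unit vector on the sphere (x = cos φ cos λ, y = cos φ sin λ, z = sin φ).
The central angle between the endpoints is δ = arccos(p₁·p₂) ≈ 1.179 rad (67.5°). The total great-circle distance is δ·R ≈ 1.179 × 3959 ≈ 4666 mi, so the target fraction is f = 2400/4666 ≈ 0.514.
Interpolate at f ≈ 0.514 with slerp weights a = sin((1−f)δ)/sin δ ≈ 0.586, b = sin(fδ)/sin δ ≈ 0.617.
p = a·p₁ + b·p₂ ≈ (-0.967, -0.163, -0.194); φ = arcsin(p_z) ≈ -11.19°, λ = atan2(p_y, p_x) ≈ -170.41°.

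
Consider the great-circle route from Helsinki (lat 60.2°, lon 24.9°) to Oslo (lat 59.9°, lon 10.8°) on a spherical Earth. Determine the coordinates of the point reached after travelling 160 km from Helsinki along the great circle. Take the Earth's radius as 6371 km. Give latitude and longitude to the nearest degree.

Write both endpoints as unit vectors p₁, p₂ with components (cos φ cos λ, cos φ sin λ, sin φ).
The central angle between the endpoints is δ = arccos(p₁·p₂) ≈ 0.123 rad (7.0°). The total great-circle distance is δ·R ≈ 0.123 × 6371 ≈ 782 km, so the target fraction is f = 160/782 ≈ 0.205.
Interpolate at f ≈ 0.205 with slerp weights a = sin((1−f)δ)/sin δ ≈ 0.796, b = sin(fδ)/sin δ ≈ 0.205.
p = a·p₁ + b·p₂ ≈ (0.460, 0.186, 0.868); φ = arcsin(p_z) ≈ 60.26°, λ = atan2(p_y, p_x) ≈ 22.00°.

≈ lat 60°, lon 22°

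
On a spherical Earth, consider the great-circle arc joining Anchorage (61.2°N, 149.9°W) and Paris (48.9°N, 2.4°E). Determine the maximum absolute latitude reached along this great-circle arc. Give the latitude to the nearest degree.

≈ 81°N

The great circle lies in the plane with unit normal n̂ = (p₁ × p₂)/|p₁ × p₂|.
Here n̂_z ≈ +0.159; the vertex latitude is φ_max = arccos|n̂_z| ≈ 80.8°.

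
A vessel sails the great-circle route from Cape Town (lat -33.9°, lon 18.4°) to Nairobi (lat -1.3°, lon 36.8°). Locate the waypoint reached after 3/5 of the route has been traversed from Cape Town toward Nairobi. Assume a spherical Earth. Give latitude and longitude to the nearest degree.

≈ lat -15°, lon 30°

Convert each endpoint to a unit vector on the sphere (x = cos φ cos λ, y = cos φ sin λ, z = sin φ).
The central angle between the endpoints is δ = arccos(p₁·p₂) ≈ 0.643 rad (36.9°).
Interpolate at f = 3/5 with slerp weights a = sin((1−f)δ)/sin δ ≈ 0.424, b = sin(fδ)/sin δ ≈ 0.628.
p = a·p₁ + b·p₂ ≈ (0.837, 0.487, -0.251); φ = arcsin(p_z) ≈ -14.53°, λ = atan2(p_y, p_x) ≈ 30.21°.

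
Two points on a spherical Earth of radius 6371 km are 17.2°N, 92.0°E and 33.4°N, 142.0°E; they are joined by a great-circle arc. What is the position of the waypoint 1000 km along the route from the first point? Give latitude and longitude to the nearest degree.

≈ 21°N, 100°E

Write both endpoints as unit vectors p₁, p₂ with components (cos φ cos λ, cos φ sin λ, sin φ).
The central angle between the endpoints is δ = arccos(p₁·p₂) ≈ 0.829 rad (47.5°). The total great-circle distance is δ·R ≈ 0.829 × 6371 ≈ 5283 km, so the target fraction is f = 1000/5283 ≈ 0.189.
Interpolate at f ≈ 0.189 with slerp weights a = sin((1−f)δ)/sin δ ≈ 0.845, b = sin(fδ)/sin δ ≈ 0.212.
p = a·p₁ + b·p₂ ≈ (-0.168, 0.915, 0.366); φ = arcsin(p_z) ≈ 21.50°, λ = atan2(p_y, p_x) ≈ 100.38°.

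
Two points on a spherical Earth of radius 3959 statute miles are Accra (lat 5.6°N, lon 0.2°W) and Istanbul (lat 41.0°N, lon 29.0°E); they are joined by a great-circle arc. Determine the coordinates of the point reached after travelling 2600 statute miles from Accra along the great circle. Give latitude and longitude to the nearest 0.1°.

≈ lat 36.3°N, lon 23.5°E

From cos δ = sin φ₁ sin φ₂ + cos φ₁ cos φ₂ cos Δλ, the central angle is δ ≈ 0.767 rad (44.0°). The total great-circle distance is δ·R ≈ 0.767 × 3959 ≈ 3038 mi, so the target fraction is f = 2600/3038 ≈ 0.856.
Interpolate at f ≈ 0.856 with slerp weights a = sin((1−f)δ)/sin δ ≈ 0.159, b = sin(fδ)/sin δ ≈ 0.879.
p = a·p₁ + b·p₂ ≈ (0.739, 0.321, 0.592); φ = arcsin(p_z) ≈ 36.33°, λ = atan2(p_y, p_x) ≈ 23.50°.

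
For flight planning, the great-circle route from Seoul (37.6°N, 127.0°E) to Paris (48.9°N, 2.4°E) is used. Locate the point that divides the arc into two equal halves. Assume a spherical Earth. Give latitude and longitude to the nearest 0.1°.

≈ (63.4°N, 74.8°E)

Convert each endpoint to a unit vector on the sphere (x = cos φ cos λ, y = cos φ sin λ, z = sin φ).
The central angle between the endpoints is δ = arccos(p₁·p₂) ≈ 1.406 rad (80.6°).
Interpolate at f = 1/2 with slerp weights a = sin((1−f)δ)/sin δ ≈ 0.655, b = sin(fδ)/sin δ ≈ 0.655.
p = a·p₁ + b·p₂ ≈ (0.118, 0.433, 0.894); φ = arcsin(p_z) ≈ 63.35°, λ = atan2(p_y, p_x) ≈ 74.75°.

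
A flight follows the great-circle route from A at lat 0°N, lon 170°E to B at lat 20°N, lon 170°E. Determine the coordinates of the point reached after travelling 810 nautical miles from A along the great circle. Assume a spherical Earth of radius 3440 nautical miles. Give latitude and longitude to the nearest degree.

≈ lat 13°N, lon 170°E

Convert each endpoint to a unit vector on the sphere (x = cos φ cos λ, y = cos φ sin λ, z = sin φ).
The central angle between the endpoints is δ = arccos(p₁·p₂) ≈ 0.349 rad (20.0°). The total great-circle distance is δ·R ≈ 0.349 × 3440 ≈ 1201 nmi, so the target fraction is f = 810/1201 ≈ 0.675.
Interpolate at f ≈ 0.675 with slerp weights a = sin((1−f)δ)/sin δ ≈ 0.331, b = sin(fδ)/sin δ ≈ 0.682.
p = a·p₁ + b·p₂ ≈ (-0.958, 0.169, 0.233); φ = arcsin(p_z) ≈ 13.49°, λ = atan2(p_y, p_x) ≈ 170.00°.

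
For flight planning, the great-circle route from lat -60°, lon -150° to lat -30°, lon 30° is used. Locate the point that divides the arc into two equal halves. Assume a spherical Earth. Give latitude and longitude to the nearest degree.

≈ lat -75°, lon 30°

Write both endpoints as unit vectors p₁, p₂ with components (cos φ cos λ, cos φ sin λ, sin φ).
The central angle between the endpoints is δ = arccos(p₁·p₂) ≈ 1.571 rad (90.0°).
Interpolate at f = 1/2 with slerp weights a = sin((1−f)δ)/sin δ ≈ 0.707, b = sin(fδ)/sin δ ≈ 0.707.
p = a·p₁ + b·p₂ ≈ (0.224, 0.129, -0.966); φ = arcsin(p_z) ≈ -75.00°, λ = atan2(p_y, p_x) ≈ 30.00°.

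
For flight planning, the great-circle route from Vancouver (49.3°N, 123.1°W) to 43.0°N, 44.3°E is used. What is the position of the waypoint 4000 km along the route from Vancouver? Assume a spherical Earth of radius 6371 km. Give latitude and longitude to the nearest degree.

From cos δ = sin φ₁ sin φ₂ + cos φ₁ cos φ₂ cos Δλ, the central angle is δ ≈ 1.519 rad (87.0°). The total great-circle distance is δ·R ≈ 1.519 × 6371 ≈ 9679 km, so the target fraction is f = 4000/9679 ≈ 0.413.
Interpolate at f ≈ 0.413 with slerp weights a = sin((1−f)δ)/sin δ ≈ 0.779, b = sin(fδ)/sin δ ≈ 0.588.
p = a·p₁ + b·p₂ ≈ (0.030, -0.125, 0.992); φ = arcsin(p_z) ≈ 82.60°, λ = atan2(p_y, p_x) ≈ -76.30°.

≈ 83°N, 76°W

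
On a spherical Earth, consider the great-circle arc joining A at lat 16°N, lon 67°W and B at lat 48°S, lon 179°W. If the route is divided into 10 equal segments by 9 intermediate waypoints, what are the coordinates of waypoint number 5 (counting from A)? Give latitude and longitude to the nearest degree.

Write both endpoints as unit vectors p₁, p₂ with components (cos φ cos λ, cos φ sin λ, sin φ).
The central angle between the endpoints is δ = arccos(p₁·p₂) ≈ 2.033 rad (116.5°).
Interpolate at f = 5/10 with slerp weights a = sin((1−f)δ)/sin δ ≈ 0.950, b = sin(fδ)/sin δ ≈ 0.950.
p = a·p₁ + b·p₂ ≈ (-0.279, -0.852, -0.444); φ = arcsin(p_z) ≈ -26.36°, λ = atan2(p_y, p_x) ≈ -108.12°.

≈ lat 26°S, lon 108°W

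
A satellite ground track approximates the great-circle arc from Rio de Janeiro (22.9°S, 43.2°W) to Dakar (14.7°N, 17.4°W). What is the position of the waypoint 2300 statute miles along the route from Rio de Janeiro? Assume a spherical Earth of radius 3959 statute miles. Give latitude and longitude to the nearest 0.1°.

Convert each endpoint to a unit vector on the sphere (x = cos φ cos λ, y = cos φ sin λ, z = sin φ).
The central angle between the endpoints is δ = arccos(p₁·p₂) ≈ 0.791 rad (45.3°). The total great-circle distance is δ·R ≈ 0.791 × 3959 ≈ 3130 mi, so the target fraction is f = 2300/3130 ≈ 0.735.
Interpolate at f ≈ 0.735 with slerp weights a = sin((1−f)δ)/sin δ ≈ 0.293, b = sin(fδ)/sin δ ≈ 0.772.
p = a·p₁ + b·p₂ ≈ (0.909, -0.408, 0.082); φ = arcsin(p_z) ≈ 4.71°, λ = atan2(p_y, p_x) ≈ -24.16°.

≈ (4.7°N, 24.2°W)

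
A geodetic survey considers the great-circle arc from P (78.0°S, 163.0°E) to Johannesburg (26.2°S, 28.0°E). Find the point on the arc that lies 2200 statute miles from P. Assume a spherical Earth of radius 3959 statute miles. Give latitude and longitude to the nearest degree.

≈ (66°S, 42°E)

Write both endpoints as unit vectors p₁, p₂ with components (cos φ cos λ, cos φ sin λ, sin φ).
The central angle between the endpoints is δ = arccos(p₁·p₂) ≈ 1.266 rad (72.5°). The total great-circle distance is δ·R ≈ 1.266 × 3959 ≈ 5013 mi, so the target fraction is f = 2200/5013 ≈ 0.439.
Interpolate at f ≈ 0.439 with slerp weights a = sin((1−f)δ)/sin δ ≈ 0.684, b = sin(fδ)/sin δ ≈ 0.553.
p = a·p₁ + b·p₂ ≈ (0.302, 0.275, -0.913); φ = arcsin(p_z) ≈ -65.91°, λ = atan2(p_y, p_x) ≈ 42.25°.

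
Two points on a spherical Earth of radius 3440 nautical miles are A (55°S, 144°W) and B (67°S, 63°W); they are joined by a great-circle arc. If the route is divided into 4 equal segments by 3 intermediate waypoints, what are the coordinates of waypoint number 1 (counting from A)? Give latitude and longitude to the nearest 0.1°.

≈ (61.8°S, 131.4°W)

From cos δ = sin φ₁ sin φ₂ + cos φ₁ cos φ₂ cos Δλ, the central angle is δ ≈ 0.661 rad (37.9°).
Interpolate at f = 1/4 with slerp weights a = sin((1−f)δ)/sin δ ≈ 0.775, b = sin(fδ)/sin δ ≈ 0.268.
p = a·p₁ + b·p₂ ≈ (-0.312, -0.355, -0.881); φ = arcsin(p_z) ≈ -61.82°, λ = atan2(p_y, p_x) ≈ -131.35°.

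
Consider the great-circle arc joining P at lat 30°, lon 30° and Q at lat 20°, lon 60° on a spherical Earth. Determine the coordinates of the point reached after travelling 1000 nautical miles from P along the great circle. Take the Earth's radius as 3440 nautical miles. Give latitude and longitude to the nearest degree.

Write both endpoints as unit vectors p₁, p₂ with components (cos φ cos λ, cos φ sin λ, sin φ).
The central angle between the endpoints is δ = arccos(p₁·p₂) ≈ 0.504 rad (28.9°). The total great-circle distance is δ·R ≈ 0.504 × 3440 ≈ 1733 nmi, so the target fraction is f = 1000/1733 ≈ 0.577.
Interpolate at f ≈ 0.577 with slerp weights a = sin((1−f)δ)/sin δ ≈ 0.438, b = sin(fδ)/sin δ ≈ 0.594.
p = a·p₁ + b·p₂ ≈ (0.608, 0.673, 0.422); φ = arcsin(p_z) ≈ 24.97°, λ = atan2(p_y, p_x) ≈ 47.92°.

≈ lat 25°, lon 48°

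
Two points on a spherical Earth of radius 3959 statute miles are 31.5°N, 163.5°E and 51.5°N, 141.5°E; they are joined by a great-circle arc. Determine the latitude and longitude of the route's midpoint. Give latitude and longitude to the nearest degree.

The haversine formula gives a central angle δ ≈ 0.449 rad (25.7°) between the endpoints.
Interpolate at f = 1/2 with slerp weights a = sin((1−f)δ)/sin δ ≈ 0.513, b = sin(fδ)/sin δ ≈ 0.513.
p = a·p₁ + b·p₂ ≈ (-0.669, 0.323, 0.669); φ = arcsin(p_z) ≈ 42.01°, λ = atan2(p_y, p_x) ≈ 154.24°.

≈ 42°N, 154°E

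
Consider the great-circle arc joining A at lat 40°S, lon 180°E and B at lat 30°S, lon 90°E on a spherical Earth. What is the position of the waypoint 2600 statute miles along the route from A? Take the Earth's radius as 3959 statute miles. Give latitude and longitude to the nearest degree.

≈ lat 44°S, lon 129°E

The haversine formula gives a central angle δ ≈ 1.244 rad (71.3°) between the endpoints. The total great-circle distance is δ·R ≈ 1.244 × 3959 ≈ 4923 mi, so the target fraction is f = 2600/4923 ≈ 0.528.
Interpolate at f ≈ 0.528 with slerp weights a = sin((1−f)δ)/sin δ ≈ 0.585, b = sin(fδ)/sin δ ≈ 0.645.
p = a·p₁ + b·p₂ ≈ (-0.448, 0.558, -0.698); φ = arcsin(p_z) ≈ -44.29°, λ = atan2(p_y, p_x) ≈ 128.74°.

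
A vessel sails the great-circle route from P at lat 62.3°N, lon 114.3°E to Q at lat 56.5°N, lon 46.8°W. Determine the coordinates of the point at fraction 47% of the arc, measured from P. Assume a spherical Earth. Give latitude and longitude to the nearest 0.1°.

≈ lat 84.4°N, lon 23.1°E

Write both endpoints as unit vectors p₁, p₂ with components (cos φ cos λ, cos φ sin λ, sin φ).
The central angle between the endpoints is δ = arccos(p₁·p₂) ≈ 1.052 rad (60.3°).
Interpolate at f = 0.47 with slerp weights a = sin((1−f)δ)/sin δ ≈ 0.609, b = sin(fδ)/sin δ ≈ 0.546.
p = a·p₁ + b·p₂ ≈ (0.090, 0.038, 0.995); φ = arcsin(p_z) ≈ 84.39°, λ = atan2(p_y, p_x) ≈ 23.06°.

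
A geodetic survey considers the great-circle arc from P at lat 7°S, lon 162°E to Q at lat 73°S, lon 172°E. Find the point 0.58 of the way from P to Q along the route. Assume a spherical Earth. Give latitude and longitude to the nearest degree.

Convert each endpoint to a unit vector on the sphere (x = cos φ cos λ, y = cos φ sin λ, z = sin φ).
The central angle between the endpoints is δ = arccos(p₁·p₂) ≈ 1.157 rad (66.3°).
Interpolate at f = 0.58 with slerp weights a = sin((1−f)δ)/sin δ ≈ 0.510, b = sin(fδ)/sin δ ≈ 0.679.
p = a·p₁ + b·p₂ ≈ (-0.678, 0.184, -0.712); φ = arcsin(p_z) ≈ -45.36°, λ = atan2(p_y, p_x) ≈ 164.81°.

≈ lat 45°S, lon 165°E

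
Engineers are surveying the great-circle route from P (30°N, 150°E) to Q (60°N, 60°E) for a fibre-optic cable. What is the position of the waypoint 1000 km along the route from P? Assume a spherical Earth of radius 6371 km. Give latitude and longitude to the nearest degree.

The haversine formula gives a central angle δ ≈ 1.123 rad (64.3°) between the endpoints. The total great-circle distance is δ·R ≈ 1.123 × 6371 ≈ 7154 km, so the target fraction is f = 1000/7154 ≈ 0.140.
Interpolate at f ≈ 0.140 with slerp weights a = sin((1−f)δ)/sin δ ≈ 0.913, b = sin(fδ)/sin δ ≈ 0.173.
p = a·p₁ + b·p₂ ≈ (-0.641, 0.470, 0.606); φ = arcsin(p_z) ≈ 37.34°, λ = atan2(p_y, p_x) ≈ 143.74°.

≈ (37°N, 144°E)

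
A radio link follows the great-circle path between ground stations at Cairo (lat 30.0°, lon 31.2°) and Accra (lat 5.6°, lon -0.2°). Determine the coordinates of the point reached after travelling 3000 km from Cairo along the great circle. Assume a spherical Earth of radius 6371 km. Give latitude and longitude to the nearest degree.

Write both endpoints as unit vectors p₁, p₂ with components (cos φ cos λ, cos φ sin λ, sin φ).
The central angle between the endpoints is δ = arccos(p₁·p₂) ≈ 0.669 rad (38.3°). The total great-circle distance is δ·R ≈ 0.669 × 6371 ≈ 4262 km, so the target fraction is f = 3000/4262 ≈ 0.704.
Interpolate at f ≈ 0.704 with slerp weights a = sin((1−f)δ)/sin δ ≈ 0.317, b = sin(fδ)/sin δ ≈ 0.732.
p = a·p₁ + b·p₂ ≈ (0.963, 0.140, 0.230); φ = arcsin(p_z) ≈ 13.30°, λ = atan2(p_y, p_x) ≈ 8.26°.

≈ lat 13°, lon 8°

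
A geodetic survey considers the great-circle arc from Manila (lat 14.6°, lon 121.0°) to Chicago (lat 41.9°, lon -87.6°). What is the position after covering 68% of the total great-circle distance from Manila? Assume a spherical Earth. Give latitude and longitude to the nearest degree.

Write both endpoints as unit vectors p₁, p₂ with components (cos φ cos λ, cos φ sin λ, sin φ).
The central angle between the endpoints is δ = arccos(p₁·p₂) ≈ 2.053 rad (117.6°).
Interpolate at f = 0.68 with slerp weights a = sin((1−f)δ)/sin δ ≈ 0.690, b = sin(fδ)/sin δ ≈ 1.112.
p = a·p₁ + b·p₂ ≈ (-0.309, -0.255, 0.916); φ = arcsin(p_z) ≈ 66.39°, λ = atan2(p_y, p_x) ≈ -140.49°.

≈ lat 66°, lon -140°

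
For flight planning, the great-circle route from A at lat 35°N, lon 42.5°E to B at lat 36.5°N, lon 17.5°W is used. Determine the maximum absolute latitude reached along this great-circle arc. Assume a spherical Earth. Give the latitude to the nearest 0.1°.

≈ 39.8°N

The great circle lies in the plane with unit normal n̂ = (p₁ × p₂)/|p₁ × p₂|.
Here n̂_z ≈ -0.769; the vertex latitude is φ_max = arccos|n̂_z| ≈ 39.8°.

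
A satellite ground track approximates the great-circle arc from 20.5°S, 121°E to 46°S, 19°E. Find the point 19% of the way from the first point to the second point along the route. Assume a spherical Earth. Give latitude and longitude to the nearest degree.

≈ 32°S, 108°E

Write both endpoints as unit vectors p₁, p₂ with components (cos φ cos λ, cos φ sin λ, sin φ).
The central angle between the endpoints is δ = arccos(p₁·p₂) ≈ 1.454 rad (83.3°).
Interpolate at f = 0.19 with slerp weights a = sin((1−f)δ)/sin δ ≈ 0.930, b = sin(fδ)/sin δ ≈ 0.275.
p = a·p₁ + b·p₂ ≈ (-0.268, 0.809, -0.523); φ = arcsin(p_z) ≈ -31.55°, λ = atan2(p_y, p_x) ≈ 108.35°.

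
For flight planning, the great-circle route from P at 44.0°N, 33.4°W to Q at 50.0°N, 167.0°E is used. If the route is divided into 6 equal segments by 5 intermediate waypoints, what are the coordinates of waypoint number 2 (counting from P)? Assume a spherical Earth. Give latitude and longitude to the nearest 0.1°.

The haversine formula gives a central angle δ ≈ 1.472 rad (84.3°) between the endpoints.
Interpolate at f = 2/6 with slerp weights a = sin((1−f)δ)/sin δ ≈ 0.835, b = sin(fδ)/sin δ ≈ 0.473.
p = a·p₁ + b·p₂ ≈ (0.205, -0.262, 0.943); φ = arcsin(p_z) ≈ 70.55°, λ = atan2(p_y, p_x) ≈ -51.98°.

≈ 70.6°N, 52.0°W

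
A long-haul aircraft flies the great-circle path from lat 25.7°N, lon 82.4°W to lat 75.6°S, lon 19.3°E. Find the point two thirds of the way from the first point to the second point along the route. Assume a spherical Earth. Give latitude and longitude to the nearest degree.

≈ lat 50°S, lon 58°W

The haversine formula gives a central angle δ ≈ 2.055 rad (117.7°) between the endpoints.
Interpolate at f = 2/3 with slerp weights a = sin((1−f)δ)/sin δ ≈ 0.715, b = sin(fδ)/sin δ ≈ 1.107.
p = a·p₁ + b·p₂ ≈ (0.345, -0.547, -0.762); φ = arcsin(p_z) ≈ -49.68°, λ = atan2(p_y, p_x) ≈ -57.78°.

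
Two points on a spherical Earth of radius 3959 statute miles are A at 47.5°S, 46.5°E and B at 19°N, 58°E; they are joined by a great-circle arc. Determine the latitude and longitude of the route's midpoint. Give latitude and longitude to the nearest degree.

≈ 14°S, 53°E

From cos δ = sin φ₁ sin φ₂ + cos φ₁ cos φ₂ cos Δλ, the central angle is δ ≈ 1.175 rad (67.3°).
Interpolate at f = 1/2 with slerp weights a = sin((1−f)δ)/sin δ ≈ 0.601, b = sin(fδ)/sin δ ≈ 0.601.
p = a·p₁ + b·p₂ ≈ (0.580, 0.776, -0.247); φ = arcsin(p_z) ≈ -14.32°, λ = atan2(p_y, p_x) ≈ 53.21°.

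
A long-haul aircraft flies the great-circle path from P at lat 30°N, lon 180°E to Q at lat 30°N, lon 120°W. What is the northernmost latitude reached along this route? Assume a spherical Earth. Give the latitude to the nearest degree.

The great circle lies in the plane with unit normal n̂ = (p₁ × p₂)/|p₁ × p₂|.
Here n̂_z ≈ +0.832; the vertex latitude is φ_max = arccos|n̂_z| ≈ 33.7°.
Check via Clairaut: cos φ_max = |cos φ₁| · sin C = cos(30.0°)·sin(73.9°) ≈ 0.832, again giving ≈ 33.7°.

≈ 34°N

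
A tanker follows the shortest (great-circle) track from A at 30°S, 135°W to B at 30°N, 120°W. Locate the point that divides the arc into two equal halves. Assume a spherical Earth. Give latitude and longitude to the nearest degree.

≈ 0°N, 127°W

Write both endpoints as unit vectors p₁, p₂ with components (cos φ cos λ, cos φ sin λ, sin φ).
The central angle between the endpoints is δ = arccos(p₁·p₂) ≈ 1.076 rad (61.7°).
Interpolate at f = 1/2 with slerp weights a = sin((1−f)δ)/sin δ ≈ 0.582, b = sin(fδ)/sin δ ≈ 0.582.
p = a·p₁ + b·p₂ ≈ (-0.609, -0.793, 0.000); φ = arcsin(p_z) ≈ 0.00°, λ = atan2(p_y, p_x) ≈ -127.50°.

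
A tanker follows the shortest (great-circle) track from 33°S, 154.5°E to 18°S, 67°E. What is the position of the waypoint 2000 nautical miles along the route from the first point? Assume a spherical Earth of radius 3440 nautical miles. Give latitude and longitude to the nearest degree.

From cos δ = sin φ₁ sin φ₂ + cos φ₁ cos φ₂ cos Δλ, the central angle is δ ≈ 1.366 rad (78.3°). The total great-circle distance is δ·R ≈ 1.366 × 3440 ≈ 4700 nmi, so the target fraction is f = 2000/4700 ≈ 0.426.
Interpolate at f ≈ 0.426 with slerp weights a = sin((1−f)δ)/sin δ ≈ 0.722, b = sin(fδ)/sin δ ≈ 0.561.
p = a·p₁ + b·p₂ ≈ (-0.338, 0.752, -0.566); φ = arcsin(p_z) ≈ -34.50°, λ = atan2(p_y, p_x) ≈ 114.21°.

≈ 35°S, 114°E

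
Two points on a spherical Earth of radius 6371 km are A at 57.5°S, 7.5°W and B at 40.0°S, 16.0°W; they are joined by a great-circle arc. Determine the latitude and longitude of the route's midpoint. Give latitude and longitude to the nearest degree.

≈ 49°S, 12°W

From cos δ = sin φ₁ sin φ₂ + cos φ₁ cos φ₂ cos Δλ, the central angle is δ ≈ 0.320 rad (18.3°).
Interpolate at f = 1/2 with slerp weights a = sin((1−f)δ)/sin δ ≈ 0.506, b = sin(fδ)/sin δ ≈ 0.506.
p = a·p₁ + b·p₂ ≈ (0.643, -0.142, -0.753); φ = arcsin(p_z) ≈ -48.83°, λ = atan2(p_y, p_x) ≈ -12.50°.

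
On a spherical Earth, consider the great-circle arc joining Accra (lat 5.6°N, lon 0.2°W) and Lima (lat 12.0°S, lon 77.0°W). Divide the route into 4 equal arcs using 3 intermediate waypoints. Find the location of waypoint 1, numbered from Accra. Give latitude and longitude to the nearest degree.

Convert each endpoint to a unit vector on the sphere (x = cos φ cos λ, y = cos φ sin λ, z = sin φ).
The central angle between the endpoints is δ = arccos(p₁·p₂) ≈ 1.367 rad (78.3°).
Interpolate at f = 1/4 with slerp weights a = sin((1−f)δ)/sin δ ≈ 0.873, b = sin(fδ)/sin δ ≈ 0.342.
p = a·p₁ + b·p₂ ≈ (0.944, -0.329, 0.014); φ = arcsin(p_z) ≈ 0.80°, λ = atan2(p_y, p_x) ≈ -19.23°.

≈ lat 1°N, lon 19°W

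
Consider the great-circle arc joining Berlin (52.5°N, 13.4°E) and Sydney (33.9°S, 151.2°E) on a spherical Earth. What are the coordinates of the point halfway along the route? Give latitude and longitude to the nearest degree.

Write both endpoints as unit vectors p₁, p₂ with components (cos φ cos λ, cos φ sin λ, sin φ).
The central angle between the endpoints is δ = arccos(p₁·p₂) ≈ 2.527 rad (144.8°).
Interpolate at f = 1/2 with slerp weights a = sin((1−f)δ)/sin δ ≈ 1.652, b = sin(fδ)/sin δ ≈ 1.652.
p = a·p₁ + b·p₂ ≈ (-0.223, 0.894, 0.389); φ = arcsin(p_z) ≈ 22.91°, λ = atan2(p_y, p_x) ≈ 104.03°.

≈ 23°N, 104°E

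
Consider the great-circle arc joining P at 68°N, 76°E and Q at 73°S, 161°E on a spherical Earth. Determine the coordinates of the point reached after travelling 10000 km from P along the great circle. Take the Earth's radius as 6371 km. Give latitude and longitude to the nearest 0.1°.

≈ 17.3°S, 115.4°E

From cos δ = sin φ₁ sin φ₂ + cos φ₁ cos φ₂ cos Δλ, the central angle is δ ≈ 2.641 rad (151.3°). The total great-circle distance is δ·R ≈ 2.641 × 6371 ≈ 16824 km, so the target fraction is f = 10000/16824 ≈ 0.594.
Interpolate at f ≈ 0.594 with slerp weights a = sin((1−f)δ)/sin δ ≈ 1.828, b = sin(fδ)/sin δ ≈ 2.082.
p = a·p₁ + b·p₂ ≈ (-0.410, 0.862, -0.297); φ = arcsin(p_z) ≈ -17.26°, λ = atan2(p_y, p_x) ≈ 115.42°.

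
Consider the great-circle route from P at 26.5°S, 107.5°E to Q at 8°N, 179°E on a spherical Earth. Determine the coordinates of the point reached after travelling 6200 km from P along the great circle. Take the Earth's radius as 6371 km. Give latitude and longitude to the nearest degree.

From cos δ = sin φ₁ sin φ₂ + cos φ₁ cos φ₂ cos Δλ, the central angle is δ ≈ 1.350 rad (77.3°). The total great-circle distance is δ·R ≈ 1.350 × 6371 ≈ 8600 km, so the target fraction is f = 6200/8600 ≈ 0.721.
Interpolate at f ≈ 0.721 with slerp weights a = sin((1−f)δ)/sin δ ≈ 0.377, b = sin(fδ)/sin δ ≈ 0.847.
p = a·p₁ + b·p₂ ≈ (-0.940, 0.336, -0.050); φ = arcsin(p_z) ≈ -2.88°, λ = atan2(p_y, p_x) ≈ 160.31°.

≈ 3°S, 160°E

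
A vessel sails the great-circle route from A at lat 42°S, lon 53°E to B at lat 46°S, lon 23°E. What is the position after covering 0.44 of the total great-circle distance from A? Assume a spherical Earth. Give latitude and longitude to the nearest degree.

Write both endpoints as unit vectors p₁, p₂ with components (cos φ cos λ, cos φ sin λ, sin φ).
The central angle between the endpoints is δ = arccos(p₁·p₂) ≈ 0.381 rad (21.8°).
Interpolate at f = 0.44 with slerp weights a = sin((1−f)δ)/sin δ ≈ 0.569, b = sin(fδ)/sin δ ≈ 0.449.
p = a·p₁ + b·p₂ ≈ (0.542, 0.460, -0.704); φ = arcsin(p_z) ≈ -44.73°, λ = atan2(p_y, p_x) ≈ 40.33°.

≈ lat 45°S, lon 40°E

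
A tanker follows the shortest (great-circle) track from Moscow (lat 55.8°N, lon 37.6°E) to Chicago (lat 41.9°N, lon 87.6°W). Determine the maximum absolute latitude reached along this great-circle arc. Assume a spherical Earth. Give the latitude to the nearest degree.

≈ 69°N

The great circle lies in the plane with unit normal n̂ = (p₁ × p₂)/|p₁ × p₂|.
Here n̂_z ≈ -0.360; the vertex latitude is φ_max = arccos|n̂_z| ≈ 68.9°.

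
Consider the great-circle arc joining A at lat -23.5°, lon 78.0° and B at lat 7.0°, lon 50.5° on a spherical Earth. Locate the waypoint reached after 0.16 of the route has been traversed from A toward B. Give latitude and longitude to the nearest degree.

≈ lat -19°, lon 73°

Write both endpoints as unit vectors p₁, p₂ with components (cos φ cos λ, cos φ sin λ, sin φ).
The central angle between the endpoints is δ = arccos(p₁·p₂) ≈ 0.709 rad (40.6°).
Interpolate at f = 0.16 with slerp weights a = sin((1−f)δ)/sin δ ≈ 0.862, b = sin(fδ)/sin δ ≈ 0.174.
p = a·p₁ + b·p₂ ≈ (0.274, 0.906, -0.322); φ = arcsin(p_z) ≈ -18.81°, λ = atan2(p_y, p_x) ≈ 73.17°.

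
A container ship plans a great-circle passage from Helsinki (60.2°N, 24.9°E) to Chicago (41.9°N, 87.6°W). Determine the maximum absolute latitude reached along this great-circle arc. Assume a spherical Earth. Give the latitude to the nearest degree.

≈ 68°N

The great circle lies in the plane with unit normal n̂ = (p₁ × p₂)/|p₁ × p₂|.
Here n̂_z ≈ -0.380; the vertex latitude is φ_max = arccos|n̂_z| ≈ 67.7°.
Check via Clairaut: cos φ_max = |cos φ₁| · sin C = cos(60.2°)·sin(49.9°) ≈ 0.380, again giving ≈ 67.7°.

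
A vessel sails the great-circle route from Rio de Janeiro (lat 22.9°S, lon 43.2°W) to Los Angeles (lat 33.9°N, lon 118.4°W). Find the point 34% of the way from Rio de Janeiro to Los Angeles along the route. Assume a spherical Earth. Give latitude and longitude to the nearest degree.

Write both endpoints as unit vectors p₁, p₂ with components (cos φ cos λ, cos φ sin λ, sin φ).
The central angle between the endpoints is δ = arccos(p₁·p₂) ≈ 1.593 rad (91.2°).
Interpolate at f = 0.34 with slerp weights a = sin((1−f)δ)/sin δ ≈ 0.868, b = sin(fδ)/sin δ ≈ 0.516.
p = a·p₁ + b·p₂ ≈ (0.379, -0.924, -0.050); φ = arcsin(p_z) ≈ -2.88°, λ = atan2(p_y, p_x) ≈ -67.67°.

≈ lat 3°S, lon 68°W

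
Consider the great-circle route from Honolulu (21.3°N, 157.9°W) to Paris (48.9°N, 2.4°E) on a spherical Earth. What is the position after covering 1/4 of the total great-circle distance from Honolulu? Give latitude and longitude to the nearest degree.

≈ (47°N, 149°W)

Convert each endpoint to a unit vector on the sphere (x = cos φ cos λ, y = cos φ sin λ, z = sin φ).
The central angle between the endpoints is δ = arccos(p₁·p₂) ≈ 1.879 rad (107.6°).
Interpolate at f = 1/4 with slerp weights a = sin((1−f)δ)/sin δ ≈ 1.036, b = sin(fδ)/sin δ ≈ 0.475.
p = a·p₁ + b·p₂ ≈ (-0.582, -0.350, 0.734); φ = arcsin(p_z) ≈ 47.22°, λ = atan2(p_y, p_x) ≈ -148.99°.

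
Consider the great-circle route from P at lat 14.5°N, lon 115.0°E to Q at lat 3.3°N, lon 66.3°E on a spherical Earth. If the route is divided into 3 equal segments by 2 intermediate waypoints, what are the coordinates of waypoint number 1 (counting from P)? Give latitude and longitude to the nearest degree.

Write both endpoints as unit vectors p₁, p₂ with components (cos φ cos λ, cos φ sin λ, sin φ).
The central angle between the endpoints is δ = arccos(p₁·p₂) ≈ 0.860 rad (49.3°).
Interpolate at f = 1/3 with slerp weights a = sin((1−f)δ)/sin δ ≈ 0.716, b = sin(fδ)/sin δ ≈ 0.373.
p = a·p₁ + b·p₂ ≈ (-0.143, 0.969, 0.201); φ = arcsin(p_z) ≈ 11.58°, λ = atan2(p_y, p_x) ≈ 98.40°.

≈ lat 12°N, lon 98°E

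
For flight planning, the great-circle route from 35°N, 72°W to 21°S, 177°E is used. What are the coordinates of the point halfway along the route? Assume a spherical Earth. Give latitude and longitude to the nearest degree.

Convert each endpoint to a unit vector on the sphere (x = cos φ cos λ, y = cos φ sin λ, z = sin φ).
The central angle between the endpoints is δ = arccos(p₁·p₂) ≈ 2.071 rad (118.7°).
Interpolate at f = 1/2 with slerp weights a = sin((1−f)δ)/sin δ ≈ 0.980, b = sin(fδ)/sin δ ≈ 0.980.
p = a·p₁ + b·p₂ ≈ (-0.666, -0.716, 0.211); φ = arcsin(p_z) ≈ 12.18°, λ = atan2(p_y, p_x) ≈ -132.93°.

≈ 12°N, 133°W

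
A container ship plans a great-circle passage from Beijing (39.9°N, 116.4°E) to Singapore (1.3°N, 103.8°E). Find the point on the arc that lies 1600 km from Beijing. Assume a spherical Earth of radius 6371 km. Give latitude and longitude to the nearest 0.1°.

From cos δ = sin φ₁ sin φ₂ + cos φ₁ cos φ₂ cos Δλ, the central angle is δ ≈ 0.703 rad (40.3°). The total great-circle distance is δ·R ≈ 0.703 × 6371 ≈ 4477 km, so the target fraction is f = 1600/4477 ≈ 0.357.
Interpolate at f ≈ 0.357 with slerp weights a = sin((1−f)δ)/sin δ ≈ 0.675, b = sin(fδ)/sin δ ≈ 0.384.
p = a·p₁ + b·p₂ ≈ (-0.322, 0.837, 0.442); φ = arcsin(p_z) ≈ 26.22°, λ = atan2(p_y, p_x) ≈ 111.04°.

≈ (26.2°N, 111.0°E)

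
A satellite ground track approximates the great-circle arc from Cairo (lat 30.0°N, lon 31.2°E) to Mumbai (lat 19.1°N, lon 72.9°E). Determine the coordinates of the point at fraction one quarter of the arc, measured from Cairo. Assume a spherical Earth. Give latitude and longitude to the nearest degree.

≈ lat 28°N, lon 42°E

Convert each endpoint to a unit vector on the sphere (x = cos φ cos λ, y = cos φ sin λ, z = sin φ).
The central angle between the endpoints is δ = arccos(p₁·p₂) ≈ 0.685 rad (39.2°).
Interpolate at f = 1/4 with slerp weights a = sin((1−f)δ)/sin δ ≈ 0.777, b = sin(fδ)/sin δ ≈ 0.269.
p = a·p₁ + b·p₂ ≈ (0.650, 0.592, 0.477); φ = arcsin(p_z) ≈ 28.46°, λ = atan2(p_y, p_x) ≈ 42.30°.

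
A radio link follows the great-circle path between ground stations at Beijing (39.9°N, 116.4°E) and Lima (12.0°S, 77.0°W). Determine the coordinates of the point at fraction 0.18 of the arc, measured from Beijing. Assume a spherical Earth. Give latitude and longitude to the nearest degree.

From cos δ = sin φ₁ sin φ₂ + cos φ₁ cos φ₂ cos Δλ, the central angle is δ ≈ 2.613 rad (149.7°).
Interpolate at f = 0.18 with slerp weights a = sin((1−f)δ)/sin δ ≈ 1.667, b = sin(fδ)/sin δ ≈ 0.898.
p = a·p₁ + b·p₂ ≈ (-0.371, 0.289, 0.882); φ = arcsin(p_z) ≈ 61.93°, λ = atan2(p_y, p_x) ≈ 142.03°.

≈ (62°N, 142°E)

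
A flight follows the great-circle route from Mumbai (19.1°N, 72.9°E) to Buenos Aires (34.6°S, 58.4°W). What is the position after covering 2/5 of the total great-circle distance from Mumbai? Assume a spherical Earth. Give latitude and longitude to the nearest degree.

Convert each endpoint to a unit vector on the sphere (x = cos φ cos λ, y = cos φ sin λ, z = sin φ).
The central angle between the endpoints is δ = arccos(p₁·p₂) ≈ 2.345 rad (134.4°).
Interpolate at f = 2/5 with slerp weights a = sin((1−f)δ)/sin δ ≈ 1.380, b = sin(fδ)/sin δ ≈ 1.128.
p = a·p₁ + b·p₂ ≈ (0.870, 0.456, -0.189); φ = arcsin(p_z) ≈ -10.89°, λ = atan2(p_y, p_x) ≈ 27.64°.

≈ 11°S, 28°E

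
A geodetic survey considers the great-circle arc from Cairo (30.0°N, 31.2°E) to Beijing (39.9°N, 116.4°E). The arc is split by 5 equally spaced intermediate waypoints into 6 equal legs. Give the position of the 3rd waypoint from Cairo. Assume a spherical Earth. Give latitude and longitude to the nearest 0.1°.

≈ (43.5°N, 70.6°E)

From cos δ = sin φ₁ sin φ₂ + cos φ₁ cos φ₂ cos Δλ, the central angle is δ ≈ 1.185 rad (67.9°).
Interpolate at f = 3/6 with slerp weights a = sin((1−f)δ)/sin δ ≈ 0.603, b = sin(fδ)/sin δ ≈ 0.603.
p = a·p₁ + b·p₂ ≈ (0.241, 0.685, 0.688); φ = arcsin(p_z) ≈ 43.47°, λ = atan2(p_y, p_x) ≈ 70.61°.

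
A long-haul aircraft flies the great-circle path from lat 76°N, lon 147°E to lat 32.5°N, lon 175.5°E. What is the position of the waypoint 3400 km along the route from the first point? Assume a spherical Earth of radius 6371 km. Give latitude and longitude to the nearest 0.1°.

Convert each endpoint to a unit vector on the sphere (x = cos φ cos λ, y = cos φ sin λ, z = sin φ).
The central angle between the endpoints is δ = arccos(p₁·p₂) ≈ 0.794 rad (45.5°). The total great-circle distance is δ·R ≈ 0.794 × 6371 ≈ 5062 km, so the target fraction is f = 3400/5062 ≈ 0.672.
Interpolate at f ≈ 0.672 with slerp weights a = sin((1−f)δ)/sin δ ≈ 0.361, b = sin(fδ)/sin δ ≈ 0.713.
p = a·p₁ + b·p₂ ≈ (-0.673, 0.095, 0.734); φ = arcsin(p_z) ≈ 47.20°, λ = atan2(p_y, p_x) ≈ 171.98°.

≈ lat 47.2°N, lon 172.0°E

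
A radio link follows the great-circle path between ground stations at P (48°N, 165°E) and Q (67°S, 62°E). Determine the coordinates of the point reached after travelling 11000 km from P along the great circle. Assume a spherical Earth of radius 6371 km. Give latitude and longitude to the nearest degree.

Write both endpoints as unit vectors p₁, p₂ with components (cos φ cos λ, cos φ sin λ, sin φ).
The central angle between the endpoints is δ = arccos(p₁·p₂) ≈ 2.408 rad (138.0°). The total great-circle distance is δ·R ≈ 2.408 × 6371 ≈ 15342 km, so the target fraction is f = 11000/15342 ≈ 0.717.
Interpolate at f ≈ 0.717 with slerp weights a = sin((1−f)δ)/sin δ ≈ 0.941, b = sin(fδ)/sin δ ≈ 1.476.
p = a·p₁ + b·p₂ ≈ (-0.338, 0.672, -0.659); φ = arcsin(p_z) ≈ -41.22°, λ = atan2(p_y, p_x) ≈ 116.67°.

≈ (41°S, 117°E)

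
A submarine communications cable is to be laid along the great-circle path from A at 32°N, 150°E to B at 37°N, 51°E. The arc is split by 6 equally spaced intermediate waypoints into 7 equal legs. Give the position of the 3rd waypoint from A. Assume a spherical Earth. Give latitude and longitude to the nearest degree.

≈ 46°N, 110°E

Write both endpoints as unit vectors p₁, p₂ with components (cos φ cos λ, cos φ sin λ, sin φ).
The central angle between the endpoints is δ = arccos(p₁·p₂) ≈ 1.356 rad (77.7°).
Interpolate at f = 3/7 with slerp weights a = sin((1−f)δ)/sin δ ≈ 0.716, b = sin(fδ)/sin δ ≈ 0.562.
p = a·p₁ + b·p₂ ≈ (-0.244, 0.652, 0.718); φ = arcsin(p_z) ≈ 45.86°, λ = atan2(p_y, p_x) ≈ 110.47°.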